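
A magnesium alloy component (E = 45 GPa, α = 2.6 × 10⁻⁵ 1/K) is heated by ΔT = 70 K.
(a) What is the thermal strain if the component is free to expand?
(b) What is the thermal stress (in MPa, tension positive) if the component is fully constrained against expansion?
(a) Free thermal strain ε_th = α·ΔT = (2.6 × 10⁻⁵) × 70 = 0.00182
(b) Fully constrained, the expansion is suppressed, so σ = -E·α·ΔT. Convert E = 45 GPa = 4.5 × 10¹⁰ Pa.
  σ = -(4.5 × 10¹⁰) × (2.6 × 10⁻⁵) × 70 = -8.19 × 10⁷ Pa = -81.9 MPa (compressive)
Final answer: (a) ε_th = 0.00182, (b) σ = -81.9 MPa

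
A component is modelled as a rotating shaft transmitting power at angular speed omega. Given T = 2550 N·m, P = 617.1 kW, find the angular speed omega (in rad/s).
Model: a rotating shaft transmitting power at angular speed omega, so P = T·omega.
Solve for omega: omega = P / T.
Convert to SI units:
  P = 617.1 kW = 617100 W
Substitute:
  omega = 617100 / 2550
  omega = 242 rad/s
Final answer: omega = 242 rad/s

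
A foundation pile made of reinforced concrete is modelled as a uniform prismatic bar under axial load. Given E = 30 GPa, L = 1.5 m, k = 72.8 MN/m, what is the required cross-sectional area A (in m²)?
Model: a uniform prismatic bar under axial load, so k = (A·E) / L.
Solve for A: A = (k·L) / E.
Convert to SI units:
  E = 30 GPa = 3 × 10¹⁰ Pa
  k = 72.8 MN/m = 7.28 × 10⁷ N/m
Substitute:
  A = ((7.28 × 10⁷) × 1.5) / (3 × 10¹⁰)
  A = 0.00364 m²
Final answer: A = 0.00364 m²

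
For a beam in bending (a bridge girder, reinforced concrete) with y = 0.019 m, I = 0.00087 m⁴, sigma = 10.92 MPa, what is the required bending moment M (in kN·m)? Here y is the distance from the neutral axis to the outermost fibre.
Model: a beam in bending, so sigma = (M·y) / I.
Solve for M: M = (sigma·I) / y.
Convert to SI units:
  sigma = 10.92 MPa = 1.092 × 10⁷ Pa
Substitute:
  M = ((1.092 × 10⁷) × 0.00087) / 0.019
  M = 500000 N·m
Convert: M = 500000 N·m = 500 kN·m
Final answer: M = 500 kN·m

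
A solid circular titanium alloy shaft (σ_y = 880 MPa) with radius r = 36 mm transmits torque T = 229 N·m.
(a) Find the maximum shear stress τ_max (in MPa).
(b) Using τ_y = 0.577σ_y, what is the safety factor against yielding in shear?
(a) For a solid circular shaft, τ_max = T·r/J with J = π·r^4/2, i.e. τ_max = 2·T / (π·r^3). Convert r = 36 mm = 0.036 m.
  τ_max = (2 × 229) / (π × 0.036^3) = 3.125 × 10⁶ Pa = 3.125 MPa
(b) τ_y = 0.577 × 880 = 507.76 MPa
  SF = τ_y/τ_max = 507.76 / 3.125 = 162.5
Final answer: (a) τ_max = 3.125 MPa, (b) SF = 162.5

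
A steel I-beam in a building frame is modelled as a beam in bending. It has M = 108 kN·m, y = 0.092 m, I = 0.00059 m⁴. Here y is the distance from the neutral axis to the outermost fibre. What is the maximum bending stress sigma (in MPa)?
Model: a beam in bending, so sigma = (M·y) / I.
Convert to SI units:
  M = 108 kN·m = 108000 N·m
Substitute:
  sigma = (108000 × 0.092) / 0.00059
  sigma = 1.684 × 10⁷ Pa
Convert: sigma = 1.684 × 10⁷ Pa = 16.84 MPa
Final answer: sigma = 16.84 MPa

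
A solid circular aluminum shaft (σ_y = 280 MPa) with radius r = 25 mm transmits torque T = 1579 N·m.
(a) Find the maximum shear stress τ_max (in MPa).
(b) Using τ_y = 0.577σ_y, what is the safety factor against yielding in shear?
(a) For a solid circular shaft, τ_max = T·r/J with J = π·r^4/2, i.e. τ_max = 2·T / (π·r^3). Convert r = 25 mm = 0.025 m.
  τ_max = (2 × 1579) / (π × 0.025^3) = 6.433 × 10⁷ Pa = 64.33 MPa
(b) τ_y = 0.577 × 280 = 161.56 MPa
  SF = τ_y/τ_max = 161.56 / 64.33 = 2.511
Final answer: (a) τ_max = 64.33 MPa, (b) SF = 2.511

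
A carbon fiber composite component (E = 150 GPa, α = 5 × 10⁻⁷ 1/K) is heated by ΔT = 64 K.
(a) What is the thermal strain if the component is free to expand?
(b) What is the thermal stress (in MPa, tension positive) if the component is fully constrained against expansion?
(a) Free thermal strain ε_th = α·ΔT = (5 × 10⁻⁷) × 64 = 3.2 × 10⁻⁵
(b) Fully constrained, the expansion is suppressed, so σ = -E·α·ΔT. Convert E = 150 GPa = 1.5 × 10¹¹ Pa.
  σ = -(1.5 × 10¹¹) × (5 × 10⁻⁷) × 64 = -4.8 × 10⁶ Pa = -4.8 MPa (compressive)
Final answer: (a) ε_th = 3.2 × 10⁻⁵, (b) σ = -4.8 MPa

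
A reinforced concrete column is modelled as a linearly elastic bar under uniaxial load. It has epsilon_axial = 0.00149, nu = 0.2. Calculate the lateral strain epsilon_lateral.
Model: a linearly elastic bar under uniaxial load, so epsilon_lateral = -nu·epsilon_axial.
Substitute:
  epsilon_lateral = -(0.2 × 0.00149)
  epsilon_lateral = -0.000298
Final answer: epsilon_lateral = -0.000298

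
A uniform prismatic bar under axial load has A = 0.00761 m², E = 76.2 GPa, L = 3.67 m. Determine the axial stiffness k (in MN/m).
Model: a uniform prismatic bar under axial load, so k = (A·E) / L.
Convert to SI units:
  E = 76.2 GPa = 7.62 × 10¹⁰ Pa
Substitute:
  k = (0.00761 × (7.62 × 10¹⁰)) / 3.67
  k = 1.58 × 10⁸ N/m
Convert: k = 1.58 × 10⁸ N/m = 158 MN/m
Final answer: k = 158 MN/m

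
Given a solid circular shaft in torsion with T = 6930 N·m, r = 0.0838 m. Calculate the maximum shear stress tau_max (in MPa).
Model: a solid circular shaft in torsion, so tau_max = (2·T) / (π·r^3).
Substitute:
  tau_max = (2 × 6930) / (π × 0.0838^3)
  tau_max = 7.497 × 10⁶ Pa
Convert: tau_max = 7.497 × 10⁶ Pa = 7.497 MPa
Final answer: tau_max = 7.497 MPa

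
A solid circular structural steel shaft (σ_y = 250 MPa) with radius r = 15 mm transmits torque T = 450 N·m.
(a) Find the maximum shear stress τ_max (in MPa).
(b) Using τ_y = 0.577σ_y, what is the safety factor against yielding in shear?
(a) For a solid circular shaft, τ_max = T·r/J with J = π·r^4/2, i.e. τ_max = 2·T / (π·r^3). Convert r = 15 mm = 0.015 m.
  τ_max = (2 × 450) / (π × 0.015^3) = 8.488 × 10⁷ Pa = 84.88 MPa
(b) τ_y = 0.577 × 250 = 144.25 MPa
  SF = τ_y/τ_max = 144.25 / 84.88 = 1.699
Final answer: (a) τ_max = 84.88 MPa, (b) SF = 1.699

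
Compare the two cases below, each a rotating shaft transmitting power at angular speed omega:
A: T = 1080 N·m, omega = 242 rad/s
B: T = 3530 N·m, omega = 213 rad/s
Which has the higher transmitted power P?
Model: a rotating shaft transmitting power at angular speed omega, so P = T·omega (SI units).
  A: P = 1080 × 242 = 261400 W = 261.4 kW
  B: P = 3530 × 213 = 751900 W = 751.9 kW
751.9 kW > 261.4 kW, so B is larger.
Final answer: B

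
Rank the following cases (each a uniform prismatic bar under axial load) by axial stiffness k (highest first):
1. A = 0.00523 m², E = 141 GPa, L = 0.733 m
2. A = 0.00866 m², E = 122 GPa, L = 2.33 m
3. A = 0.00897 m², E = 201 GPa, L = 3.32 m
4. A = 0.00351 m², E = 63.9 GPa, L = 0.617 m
Model: a uniform prismatic bar under axial load, so k = (A·E) / L (SI units).
  Case 1: k = (0.00523 × (1.41 × 10¹¹)) / 0.733 = 1.006 × 10⁹ N/m = 1006 MN/m
  Case 2: k = (0.00866 × (1.22 × 10¹¹)) / 2.33 = 4.534 × 10⁸ N/m = 453.4 MN/m
  Case 3: k = (0.00897 × (2.01 × 10¹¹)) / 3.32 = 5.431 × 10⁸ N/m = 543.1 MN/m
  Case 4: k = (0.00351 × (6.39 × 10¹⁰)) / 0.617 = 3.635 × 10⁸ N/m = 363.5 MN/m
Ordering: 1006 MN/m (case 1) > 543.1 MN/m (case 3) > 453.4 MN/m (case 2) > 363.5 MN/m (case 4)
Final answer: 1, 3, 2, 4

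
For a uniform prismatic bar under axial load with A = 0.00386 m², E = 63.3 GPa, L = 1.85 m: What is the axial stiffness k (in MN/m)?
Model: a uniform prismatic bar under axial load, so k = (A·E) / L.
Convert to SI units:
  E = 63.3 GPa = 6.33 × 10¹⁰ Pa
Substitute:
  k = (0.00386 × (6.33 × 10¹⁰)) / 1.85
  k = 1.321 × 10⁸ N/m
Convert: k = 1.321 × 10⁸ N/m = 132.1 MN/m
Final answer: k = 132.1 MN/m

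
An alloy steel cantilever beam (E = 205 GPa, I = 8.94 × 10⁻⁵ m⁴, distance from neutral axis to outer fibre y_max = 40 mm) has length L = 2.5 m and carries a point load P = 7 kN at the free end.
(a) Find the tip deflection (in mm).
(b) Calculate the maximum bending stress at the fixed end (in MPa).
(a) Tip deflection of a cantilever with an end point load: δ = P·L^3 / (3·E·I). Convert P = 7 kN = 7000 N, E = 205 GPa = 2.05 × 10¹¹ Pa.
  δ = (7000 × 2.5^3) / (3 × (2.05 × 10¹¹) × (8.94 × 10⁻⁵)) = 0.001989 m = 1.989 mm
(b) Maximum bending moment at the fixed end: M = P·L = 7000 × 2.5 = 17500 N·m. Convert y_max = 40 mm = 0.04 m.
  σ = M·y_max / I = (17500 × 0.04) / (8.94 × 10⁻⁵) = 7.83 × 10⁶ Pa = 7.83 MPa
Final answer: (a) δ = 1.989 mm, (b) σ = 7.83 MPa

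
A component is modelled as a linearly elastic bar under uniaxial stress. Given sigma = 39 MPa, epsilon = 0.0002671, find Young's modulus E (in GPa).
Model: a linearly elastic bar under uniaxial stress, so epsilon = sigma / E.
Solve for E: E = sigma / epsilon.
Convert to SI units:
  sigma = 39 MPa = 3.9 × 10⁷ Pa
Substitute:
  E = (3.9 × 10⁷) / 0.0002671
  E = 1.46 × 10¹¹ Pa
Convert: E = 1.46 × 10¹¹ Pa = 146 GPa
Final answer: E = 146 GPa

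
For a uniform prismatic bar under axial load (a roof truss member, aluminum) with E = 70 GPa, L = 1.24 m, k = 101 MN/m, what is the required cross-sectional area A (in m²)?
Model: a uniform prismatic bar under axial load, so k = (A·E) / L.
Solve for A: A = (k·L) / E.
Convert to SI units:
  E = 70 GPa = 7 × 10¹⁰ Pa
  k = 101 MN/m = 1.01 × 10⁸ N/m
Substitute:
  A = ((1.01 × 10⁸) × 1.24) / (7 × 10¹⁰)
  A = 0.001789 m²
Final answer: A = 0.001789 m²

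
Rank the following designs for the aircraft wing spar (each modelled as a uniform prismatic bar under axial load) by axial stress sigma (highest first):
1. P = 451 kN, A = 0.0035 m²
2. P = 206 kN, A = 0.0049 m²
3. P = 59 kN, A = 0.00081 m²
Model: a uniform prismatic bar under axial load, so sigma = P / A (SI units).
  Case 1: sigma = 451000 / 0.0035 = 1.289 × 10⁸ Pa = 128.9 MPa
  Case 2: sigma = 206000 / 0.0049 = 4.204 × 10⁷ Pa = 42.04 MPa
  Case 3: sigma = 59000 / 0.00081 = 7.284 × 10⁷ Pa = 72.84 MPa
Ordering: 128.9 MPa (case 1) > 72.84 MPa (case 3) > 42.04 MPa (case 2)
Final answer: 1, 3, 2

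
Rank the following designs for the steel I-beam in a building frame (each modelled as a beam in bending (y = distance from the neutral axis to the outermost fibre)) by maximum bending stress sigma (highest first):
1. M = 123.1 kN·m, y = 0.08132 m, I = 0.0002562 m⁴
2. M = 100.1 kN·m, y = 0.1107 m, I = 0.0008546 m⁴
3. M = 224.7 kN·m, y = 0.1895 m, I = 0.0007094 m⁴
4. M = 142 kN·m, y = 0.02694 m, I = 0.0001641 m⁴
Model: a beam in bending (y = distance from the neutral axis to the outermost fibre), so sigma = (M·y) / I (SI units).
  Case 1: sigma = (123100 × 0.08132) / 0.0002562 = 3.907 × 10⁷ Pa = 39.07 MPa
  Case 2: sigma = (100100 × 0.1107) / 0.0008546 = 1.297 × 10⁷ Pa = 12.97 MPa
  Case 3: sigma = (224700 × 0.1895) / 0.0007094 = 6.002 × 10⁷ Pa = 60.02 MPa
  Case 4: sigma = (142000 × 0.02694) / 0.0001641 = 2.331 × 10⁷ Pa = 23.31 MPa
Ordering: 60.02 MPa (case 3) > 39.07 MPa (case 1) > 23.31 MPa (case 4) > 12.97 MPa (case 2)
Final answer: 3, 1, 4, 2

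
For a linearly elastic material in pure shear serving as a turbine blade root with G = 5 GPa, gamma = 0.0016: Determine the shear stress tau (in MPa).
Model: a linearly elastic material in pure shear, so tau = G·gamma.
Convert to SI units:
  G = 5 GPa = 5 × 10⁹ Pa
Substitute:
  tau = (5 × 10⁹) × 0.0016
  tau = 8 × 10⁶ Pa
Convert: tau = 8 × 10⁶ Pa = 8 MPa
Final answer: tau = 8 MPa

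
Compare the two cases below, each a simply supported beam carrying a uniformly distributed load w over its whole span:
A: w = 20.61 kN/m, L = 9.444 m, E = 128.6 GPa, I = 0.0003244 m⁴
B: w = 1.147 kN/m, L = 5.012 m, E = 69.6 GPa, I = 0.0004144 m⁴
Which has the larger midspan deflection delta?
Model: a simply supported beam carrying a uniformly distributed load w over its whole span, so delta = (5·w·L^4) / (384·E·I) (SI units).
  A: delta = (5 × 20610 × 9.444^4) / (384 × (1.286 × 10¹¹) × 0.0003244) = 0.05117 m = 51.17 mm
  B: delta = (5 × 1147 × 5.012^4) / (384 × (6.96 × 10¹⁰) × 0.0004144) = 0.0003268 m = 0.3268 mm
51.17 mm > 0.3268 mm, so A is larger.
Final answer: A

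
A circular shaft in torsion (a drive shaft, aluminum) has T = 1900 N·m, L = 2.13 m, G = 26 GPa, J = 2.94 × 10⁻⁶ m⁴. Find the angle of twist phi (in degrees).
Model: a circular shaft in torsion, so phi = (T·L) / (G·J).
Convert to SI units:
  G = 26 GPa = 2.6 × 10¹⁰ Pa
Substitute:
  phi = (1900 × 2.13) / ((2.6 × 10¹⁰) × (2.94 × 10⁻⁶))
  phi = 0.05294 rad
Convert to degrees: phi = 0.05294 × 180/π = 3.033°
Final answer: phi = 3.033°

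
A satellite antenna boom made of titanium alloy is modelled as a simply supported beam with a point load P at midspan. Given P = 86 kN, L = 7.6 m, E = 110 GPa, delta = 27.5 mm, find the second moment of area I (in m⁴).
Model: a simply supported beam with a point load P at midspan, so delta = (P·L^3) / (48·E·I).
Solve for I: I = (P·L^3) / (48·delta·E).
Convert to SI units:
  P = 86 kN = 86000 N
  E = 110 GPa = 1.1 × 10¹¹ Pa
  delta = 27.5 mm = 0.0275 m
Substitute:
  I = (86000 × 7.6^3) / (48 × 0.0275 × (1.1 × 10¹¹))
  I = 0.00026 m⁴
Final answer: I = 0.00026 m⁴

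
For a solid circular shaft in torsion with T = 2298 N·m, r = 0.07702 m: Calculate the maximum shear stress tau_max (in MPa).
Model: a solid circular shaft in torsion, so tau_max = (2·T) / (π·r^3).
Substitute:
  tau_max = (2 × 2298) / (π × 0.07702^3)
  tau_max = 3.202 × 10⁶ Pa
Convert: tau_max = 3.202 × 10⁶ Pa = 3.202 MPa
Final answer: tau_max = 3.202 MPa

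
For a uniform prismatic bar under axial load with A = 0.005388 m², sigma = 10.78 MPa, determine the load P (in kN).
Model: a uniform prismatic bar under axial load, so sigma = P / A.
Solve for P: P = sigma·A.
Convert to SI units:
  sigma = 10.78 MPa = 1.078 × 10⁷ Pa
Substitute:
  P = (1.078 × 10⁷) × 0.005388
  P = 58080 N
Convert: P = 58080 N = 58.08 kN
Final answer: P = 58.08 kN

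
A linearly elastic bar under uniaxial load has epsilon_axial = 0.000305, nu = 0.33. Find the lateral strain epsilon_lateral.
Model: a linearly elastic bar under uniaxial load, so epsilon_lateral = -nu·epsilon_axial.
Substitute:
  epsilon_lateral = -(0.33 × 0.000305)
  epsilon_lateral = -0.0001007
Final answer: epsilon_lateral = -0.0001007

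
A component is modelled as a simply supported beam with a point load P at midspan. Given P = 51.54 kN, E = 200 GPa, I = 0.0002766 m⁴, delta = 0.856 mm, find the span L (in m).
Model: a simply supported beam with a point load P at midspan, so delta = (P·L^3) / (48·E·I).
Solve for L: L = ((48·delta·E·I) / P)^(1/3).
Convert to SI units:
  P = 51.54 kN = 51540 N
  E = 200 GPa = 2 × 10¹¹ Pa
  delta = 0.856 mm = 0.000856 m
Substitute:
  L = ((48 × 0.000856 × (2 × 10¹¹) × 0.0002766) / 51540)^(1/3)
  L = 3.533 m
Final answer: L = 3.533 m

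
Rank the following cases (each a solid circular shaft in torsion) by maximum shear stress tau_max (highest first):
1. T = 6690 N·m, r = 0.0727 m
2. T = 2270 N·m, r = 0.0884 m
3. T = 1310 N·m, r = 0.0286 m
Model: a solid circular shaft in torsion, so tau_max = (2·T) / (π·r^3) (SI units).
  Case 1: tau_max = (2 × 6690) / (π × 0.0727^3) = 1.108 × 10⁷ Pa = 11.08 MPa
  Case 2: tau_max = (2 × 2270) / (π × 0.0884^3) = 2.092 × 10⁶ Pa = 2.092 MPa
  Case 3: tau_max = (2 × 1310) / (π × 0.0286^3) = 3.565 × 10⁷ Pa = 35.65 MPa
Ordering: 35.65 MPa (case 3) > 11.08 MPa (case 1) > 2.092 MPa (case 2)
Final answer: 3, 1, 2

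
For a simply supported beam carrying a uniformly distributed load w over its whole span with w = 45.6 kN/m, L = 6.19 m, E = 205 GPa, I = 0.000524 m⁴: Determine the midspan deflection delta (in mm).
Model: a simply supported beam carrying a uniformly distributed load w over its whole span, so delta = (5·w·L^4) / (384·E·I).
Convert to SI units:
  w = 45.6 kN/m = 45600 N/m
  E = 205 GPa = 2.05 × 10¹¹ Pa
Substitute:
  delta = (5 × 45600 × 6.19^4) / (384 × (2.05 × 10¹¹) × 0.000524)
  delta = 0.008115 m
Convert: delta = 0.008115 m = 8.115 mm
Final answer: delta = 8.115 mm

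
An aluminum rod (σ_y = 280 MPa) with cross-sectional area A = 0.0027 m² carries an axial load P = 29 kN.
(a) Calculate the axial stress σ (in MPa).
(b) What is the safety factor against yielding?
(a) Axial stress σ = P/A. Convert P = 29 kN = 29000 N.
  σ = 29000 / 0.0027 = 1.074 × 10⁷ Pa = 10.74 MPa
(b) Safety factor SF = σ_y/σ = 280 / 10.74 = 26.07
Final answer: (a) σ = 10.74 MPa, (b) SF = 26.07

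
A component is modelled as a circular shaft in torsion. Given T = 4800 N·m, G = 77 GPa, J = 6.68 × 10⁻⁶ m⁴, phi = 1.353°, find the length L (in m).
Model: a circular shaft in torsion, so phi = (T·L) / (G·J).
Solve for L: L = (phi·G·J) / T.
Convert to SI units:
  G = 77 GPa = 7.7 × 10¹⁰ Pa
  phi = 1.353° = 0.02361 rad
Substitute:
  L = (0.02361 × (7.7 × 10¹⁰) × (6.68 × 10⁻⁶)) / 4800
  L = 2.53 m
Final answer: L = 2.53 m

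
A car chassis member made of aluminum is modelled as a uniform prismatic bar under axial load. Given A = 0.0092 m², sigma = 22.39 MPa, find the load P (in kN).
Model: a uniform prismatic bar under axial load, so sigma = P / A.
Solve for P: P = sigma·A.
Convert to SI units:
  sigma = 22.39 MPa = 2.239 × 10⁷ Pa
Substitute:
  P = (2.239 × 10⁷) × 0.0092
  P = 206000 N
Convert: P = 206000 N = 206 kN
Final answer: P = 206 kN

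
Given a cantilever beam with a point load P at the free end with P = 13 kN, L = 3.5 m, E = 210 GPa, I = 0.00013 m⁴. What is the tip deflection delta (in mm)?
Model: a cantilever beam with a point load P at the free end, so delta = (P·L^3) / (3·E·I).
Convert to SI units:
  P = 13 kN = 13000 N
  E = 210 GPa = 2.1 × 10¹¹ Pa
Substitute:
  delta = (13000 × 3.5^3) / (3 × (2.1 × 10¹¹) × 0.00013)
  delta = 0.006806 m
Convert: delta = 0.006806 m = 6.806 mm
Final answer: delta = 6.806 mm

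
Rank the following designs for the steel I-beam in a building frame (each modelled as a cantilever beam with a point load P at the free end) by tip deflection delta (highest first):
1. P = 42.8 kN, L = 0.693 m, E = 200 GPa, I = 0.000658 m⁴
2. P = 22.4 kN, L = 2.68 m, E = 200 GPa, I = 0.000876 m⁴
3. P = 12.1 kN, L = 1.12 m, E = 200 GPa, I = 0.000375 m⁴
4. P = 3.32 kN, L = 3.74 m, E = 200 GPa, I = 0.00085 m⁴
Model: a cantilever beam with a point load P at the free end, so delta = (P·L^3) / (3·E·I) (SI units).
  Case 1: delta = (42800 × 0.693^3) / (3 × (2 × 10¹¹) × 0.000658) = 3.608 × 10⁻⁵ m = 0.03608 mm
  Case 2: delta = (22400 × 2.68^3) / (3 × (2 × 10¹¹) × 0.000876) = 0.0008203 m = 0.8203 mm
  Case 3: delta = (12100 × 1.12^3) / (3 × (2 × 10¹¹) × 0.000375) = 7.555 × 10⁻⁵ m = 0.07555 mm
  Case 4: delta = (3320 × 3.74^3) / (3 × (2 × 10¹¹) × 0.00085) = 0.0003406 m = 0.3406 mm
Ordering: 0.8203 mm (case 2) > 0.3406 mm (case 4) > 0.07555 mm (case 3) > 0.03608 mm (case 1)
Final answer: 2, 4, 3, 1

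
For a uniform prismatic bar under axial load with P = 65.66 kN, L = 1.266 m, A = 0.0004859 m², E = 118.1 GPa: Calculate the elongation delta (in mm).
Model: a uniform prismatic bar under axial load, so delta = (P·L) / (A·E).
Convert to SI units:
  P = 65.66 kN = 65660 N
  E = 118.1 GPa = 1.181 × 10¹¹ Pa
Substitute:
  delta = (65660 × 1.266) / (0.0004859 × (1.181 × 10¹¹))
  delta = 0.001449 m
Convert: delta = 0.001449 m = 1.449 mm
Final answer: delta = 1.449 mm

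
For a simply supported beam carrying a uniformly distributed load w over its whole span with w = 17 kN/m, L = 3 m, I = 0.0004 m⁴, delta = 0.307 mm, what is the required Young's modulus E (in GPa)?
Model: a simply supported beam carrying a uniformly distributed load w over its whole span, so delta = (5·w·L^4) / (384·E·I).
Solve for E: E = (5·w·L^4) / (384·delta·I).
Convert to SI units:
  w = 17 kN/m = 17000 N/m
  delta = 0.307 mm = 0.000307 m
Substitute:
  E = (5 × 17000 × 3^4) / (384 × 0.000307 × 0.0004)
  E = 1.46 × 10¹¹ Pa
Convert: E = 1.46 × 10¹¹ Pa = 146 GPa
Final answer: E = 146 GPa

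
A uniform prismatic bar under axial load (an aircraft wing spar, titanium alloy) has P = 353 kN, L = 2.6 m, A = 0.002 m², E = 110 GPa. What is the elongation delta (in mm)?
Model: a uniform prismatic bar under axial load, so delta = (P·L) / (A·E).
Convert to SI units:
  P = 353 kN = 353000 N
  E = 110 GPa = 1.1 × 10¹¹ Pa
Substitute:
  delta = (353000 × 2.6) / (0.002 × (1.1 × 10¹¹))
  delta = 0.004172 m
Convert: delta = 0.004172 m = 4.172 mm
Final answer: delta = 4.172 mm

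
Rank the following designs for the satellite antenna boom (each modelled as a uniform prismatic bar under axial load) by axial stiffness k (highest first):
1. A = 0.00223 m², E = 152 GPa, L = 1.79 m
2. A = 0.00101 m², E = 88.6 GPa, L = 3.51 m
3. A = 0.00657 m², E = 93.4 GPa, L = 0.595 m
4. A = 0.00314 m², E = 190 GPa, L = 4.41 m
Model: a uniform prismatic bar under axial load, so k = (A·E) / L (SI units).
  Case 1: k = (0.00223 × (1.52 × 10¹¹)) / 1.79 = 1.894 × 10⁸ N/m = 189.4 MN/m
  Case 2: k = (0.00101 × (8.86 × 10¹⁰)) / 3.51 = 2.549 × 10⁷ N/m = 25.49 MN/m
  Case 3: k = (0.00657 × (9.34 × 10¹⁰)) / 0.595 = 1.031 × 10⁹ N/m = 1031 MN/m
  Case 4: k = (0.00314 × (1.9 × 10¹¹)) / 4.41 = 1.353 × 10⁸ N/m = 135.3 MN/m
Ordering: 1031 MN/m (case 3) > 189.4 MN/m (case 1) > 135.3 MN/m (case 4) > 25.49 MN/m (case 2)
Final answer: 3, 1, 4, 2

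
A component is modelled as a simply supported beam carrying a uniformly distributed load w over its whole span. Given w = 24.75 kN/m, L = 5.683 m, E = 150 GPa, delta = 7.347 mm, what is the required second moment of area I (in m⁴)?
Model: a simply supported beam carrying a uniformly distributed load w over its whole span, so delta = (5·w·L^4) / (384·E·I).
Solve for I: I = (5·w·L^4) / (384·delta·E).
Convert to SI units:
  w = 24.75 kN/m = 24750 N/m
  E = 150 GPa = 1.5 × 10¹¹ Pa
  delta = 7.347 mm = 0.007347 m
Substitute:
  I = (5 × 24750 × 5.683^4) / (384 × 0.007347 × (1.5 × 10¹¹))
  I = 0.000305 m⁴
Final answer: I = 0.000305 m⁴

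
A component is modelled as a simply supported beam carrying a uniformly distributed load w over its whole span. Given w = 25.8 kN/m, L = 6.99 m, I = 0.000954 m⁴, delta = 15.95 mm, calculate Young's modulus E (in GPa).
Model: a simply supported beam carrying a uniformly distributed load w over its whole span, so delta = (5·w·L^4) / (384·E·I).
Solve for E: E = (5·w·L^4) / (384·delta·I).
Convert to SI units:
  w = 25.8 kN/m = 25800 N/m
  delta = 15.95 mm = 0.01595 m
Substitute:
  E = (5 × 25800 × 6.99^4) / (384 × 0.01595 × 0.000954)
  E = 5.271 × 10¹⁰ Pa
Convert: E = 5.271 × 10¹⁰ Pa = 52.71 GPa
Final answer: E = 52.71 GPa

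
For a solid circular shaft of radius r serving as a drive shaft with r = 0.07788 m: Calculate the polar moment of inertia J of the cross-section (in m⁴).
Model: a solid circular shaft of radius r, so J = (π·r^4) / 2.
Substitute:
  J = (π × 0.07788^4) / 2
  J = 5.779 × 10⁻⁵ m⁴
Final answer: J = 5.779 × 10⁻⁵ m⁴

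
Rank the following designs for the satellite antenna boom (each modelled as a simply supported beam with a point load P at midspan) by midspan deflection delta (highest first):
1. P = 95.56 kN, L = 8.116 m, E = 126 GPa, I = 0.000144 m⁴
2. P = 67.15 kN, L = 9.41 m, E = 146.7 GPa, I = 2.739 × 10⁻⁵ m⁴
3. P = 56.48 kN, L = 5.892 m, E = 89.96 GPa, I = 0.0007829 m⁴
Model: a simply supported beam with a point load P at midspan, so delta = (P·L^3) / (48·E·I) (SI units).
  Case 1: delta = (95560 × 8.116^3) / (48 × (1.26 × 10¹¹) × 0.000144) = 0.05866 m = 58.66 mm
  Case 2: delta = (67150 × 9.41^3) / (48 × (1.467 × 10¹¹) × (2.739 × 10⁻⁵)) = 0.2901 m = 290.1 mm
  Case 3: delta = (56480 × 5.892^3) / (48 × (8.996 × 10¹⁰) × 0.0007829) = 0.003417 m = 3.417 mm
Ordering: 290.1 mm (case 2) > 58.66 mm (case 1) > 3.417 mm (case 3)
Final answer: 2, 1, 3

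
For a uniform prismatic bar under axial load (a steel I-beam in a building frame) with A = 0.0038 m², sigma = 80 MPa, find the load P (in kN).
Model: a uniform prismatic bar under axial load, so sigma = P / A.
Solve for P: P = sigma·A.
Convert to SI units:
  sigma = 80 MPa = 8 × 10⁷ Pa
Substitute:
  P = (8 × 10⁷) × 0.0038
  P = 304000 N
Convert: P = 304000 N = 304 kN
Final answer: P = 304 kN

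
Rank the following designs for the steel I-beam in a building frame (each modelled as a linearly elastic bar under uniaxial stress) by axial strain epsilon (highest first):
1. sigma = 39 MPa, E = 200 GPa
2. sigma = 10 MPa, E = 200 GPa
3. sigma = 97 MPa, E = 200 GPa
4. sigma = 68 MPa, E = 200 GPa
Model: a linearly elastic bar under uniaxial stress, so epsilon = sigma / E (SI units).
  Case 1: epsilon = (3.9 × 10⁷) / (2 × 10¹¹) = 0.000195
  Case 2: epsilon = (1 × 10⁷) / (2 × 10¹¹) = 5 × 10⁻⁵
  Case 3: epsilon = (9.7 × 10⁷) / (2 × 10¹¹) = 0.000485
  Case 4: epsilon = (6.8 × 10⁷) / (2 × 10¹¹) = 0.00034
Ordering: 0.000485 (case 3) > 0.00034 (case 4) > 0.000195 (case 1) > 5 × 10⁻⁵ (case 2)
Final answer: 3, 4, 1, 2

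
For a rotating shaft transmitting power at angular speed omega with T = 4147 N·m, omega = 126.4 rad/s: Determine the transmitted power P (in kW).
Model: a rotating shaft transmitting power at angular speed omega, so P = T·omega.
Substitute:
  P = 4147 × 126.4
  P = 524200 W
Convert: P = 524200 W = 524.2 kW
Final answer: P = 524.2 kW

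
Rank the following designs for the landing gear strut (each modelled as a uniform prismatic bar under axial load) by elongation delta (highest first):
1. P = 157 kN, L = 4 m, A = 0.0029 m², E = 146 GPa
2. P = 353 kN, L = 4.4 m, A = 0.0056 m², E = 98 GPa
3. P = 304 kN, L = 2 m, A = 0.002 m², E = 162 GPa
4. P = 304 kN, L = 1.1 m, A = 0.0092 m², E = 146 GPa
Model: a uniform prismatic bar under axial load, so delta = (P·L) / (A·E) (SI units).
  Case 1: delta = (157000 × 4) / (0.0029 × (1.46 × 10¹¹)) = 0.001483 m = 1.483 mm
  Case 2: delta = (353000 × 4.4) / (0.0056 × (9.8 × 10¹⁰)) = 0.00283 m = 2.83 mm
  Case 3: delta = (304000 × 2) / (0.002 × (1.62 × 10¹¹)) = 0.001877 m = 1.877 mm
  Case 4: delta = (304000 × 1.1) / (0.0092 × (1.46 × 10¹¹)) = 0.000249 m = 0.249 mm
Ordering: 2.83 mm (case 2) > 1.877 mm (case 3) > 1.483 mm (case 1) > 0.249 mm (case 4)
Final answer: 2, 3, 1, 4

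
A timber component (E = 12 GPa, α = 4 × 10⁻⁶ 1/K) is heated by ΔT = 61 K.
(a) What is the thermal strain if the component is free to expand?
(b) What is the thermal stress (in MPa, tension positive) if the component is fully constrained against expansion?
(a) Free thermal strain ε_th = α·ΔT = (4 × 10⁻⁶) × 61 = 0.000244
(b) Fully constrained, the expansion is suppressed, so σ = -E·α·ΔT. Convert E = 12 GPa = 1.2 × 10¹⁰ Pa.
  σ = -(1.2 × 10¹⁰) × (4 × 10⁻⁶) × 61 = -2.928 × 10⁶ Pa = -2.928 MPa (compressive)
Final answer: (a) ε_th = 0.000244, (b) σ = -2.928 MPa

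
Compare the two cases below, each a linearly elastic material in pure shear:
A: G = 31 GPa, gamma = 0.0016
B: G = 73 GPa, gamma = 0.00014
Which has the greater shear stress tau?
Model: a linearly elastic material in pure shear, so tau = G·gamma (SI units).
  A: tau = (3.1 × 10¹⁰) × 0.0016 = 4.96 × 10⁷ Pa = 49.6 MPa
  B: tau = (7.3 × 10¹⁰) × 0.00014 = 1.022 × 10⁷ Pa = 10.22 MPa
49.6 MPa > 10.22 MPa, so A is larger.
Final answer: A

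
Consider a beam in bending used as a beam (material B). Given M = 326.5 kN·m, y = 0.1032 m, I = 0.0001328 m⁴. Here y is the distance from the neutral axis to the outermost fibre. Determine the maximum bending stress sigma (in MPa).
Model: a beam in bending, so sigma = (M·y) / I.
Convert to SI units:
  M = 326.5 kN·m = 326500 N·m
Substitute:
  sigma = (326500 × 0.1032) / 0.0001328
  sigma = 2.537 × 10⁸ Pa
Convert: sigma = 2.537 × 10⁸ Pa = 253.7 MPa
Final answer: sigma = 253.7 MPa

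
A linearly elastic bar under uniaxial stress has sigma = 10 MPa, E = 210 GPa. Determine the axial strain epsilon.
Model: a linearly elastic bar under uniaxial stress, so epsilon = sigma / E.
Convert to SI units:
  sigma = 10 MPa = 1 × 10⁷ Pa
  E = 210 GPa = 2.1 × 10¹¹ Pa
Substitute:
  epsilon = (1 × 10⁷) / (2.1 × 10¹¹)
  epsilon = 4.762 × 10⁻⁵
Final answer: epsilon = 4.762 × 10⁻⁵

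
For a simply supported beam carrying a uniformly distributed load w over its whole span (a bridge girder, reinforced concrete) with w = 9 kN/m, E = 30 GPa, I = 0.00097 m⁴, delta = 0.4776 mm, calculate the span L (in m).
Model: a simply supported beam carrying a uniformly distributed load w over its whole span, so delta = (5·w·L^4) / (384·E·I).
Solve for L: L = ((384·delta·E·I) / (5·w))^(1/4).
Convert to SI units:
  w = 9 kN/m = 9000 N/m
  E = 30 GPa = 3 × 10¹⁰ Pa
  delta = 0.4776 mm = 0.0004776 m
Substitute:
  L = ((384 × 0.0004776 × (3 × 10¹⁰) × 0.00097) / (5 × 9000))^(1/4)
  L = 3.3 m
Final answer: L = 3.3 m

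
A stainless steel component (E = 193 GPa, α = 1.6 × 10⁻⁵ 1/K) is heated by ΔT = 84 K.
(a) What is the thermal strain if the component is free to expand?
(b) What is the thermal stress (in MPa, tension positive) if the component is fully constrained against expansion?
(a) Free thermal strain ε_th = α·ΔT = (1.6 × 10⁻⁵) × 84 = 0.001344
(b) Fully constrained, the expansion is suppressed, so σ = -E·α·ΔT. Convert E = 193 GPa = 1.93 × 10¹¹ Pa.
  σ = -(1.93 × 10¹¹) × (1.6 × 10⁻⁵) × 84 = -2.594 × 10⁸ Pa = -259.4 MPa (compressive)
Final answer: (a) ε_th = 0.001344, (b) σ = -259.4 MPa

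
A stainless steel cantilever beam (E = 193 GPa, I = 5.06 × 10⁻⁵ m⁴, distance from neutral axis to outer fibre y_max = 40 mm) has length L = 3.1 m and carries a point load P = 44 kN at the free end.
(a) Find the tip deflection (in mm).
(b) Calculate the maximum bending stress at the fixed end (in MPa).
(a) Tip deflection of a cantilever with an end point load: δ = P·L^3 / (3·E·I). Convert P = 44 kN = 44000 N, E = 193 GPa = 1.93 × 10¹¹ Pa.
  δ = (44000 × 3.1^3) / (3 × (1.93 × 10¹¹) × (5.06 × 10⁻⁵)) = 0.04474 m = 44.74 mm
(b) Maximum bending moment at the fixed end: M = P·L = 44000 × 3.1 = 136400 N·m. Convert y_max = 40 mm = 0.04 m.
  σ = M·y_max / I = (136400 × 0.04) / (5.06 × 10⁻⁵) = 1.078 × 10⁸ Pa = 107.8 MPa
Final answer: (a) δ = 44.74 mm, (b) σ = 107.8 MPa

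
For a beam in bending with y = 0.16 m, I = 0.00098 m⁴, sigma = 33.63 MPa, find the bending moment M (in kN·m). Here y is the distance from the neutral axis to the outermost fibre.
Model: a beam in bending, so sigma = (M·y) / I.
Solve for M: M = (sigma·I) / y.
Convert to SI units:
  sigma = 33.63 MPa = 3.363 × 10⁷ Pa
Substitute:
  M = ((3.363 × 10⁷) × 0.00098) / 0.16
  M = 206000 N·m
Convert: M = 206000 N·m = 206 kN·m
Final answer: M = 206 kN·m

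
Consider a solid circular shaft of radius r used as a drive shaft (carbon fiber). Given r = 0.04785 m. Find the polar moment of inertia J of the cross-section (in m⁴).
Model: a solid circular shaft of radius r, so J = (π·r^4) / 2.
Substitute:
  J = (π × 0.04785^4) / 2
  J = 8.235 × 10⁻⁶ m⁴
Final answer: J = 8.235 × 10⁻⁶ m⁴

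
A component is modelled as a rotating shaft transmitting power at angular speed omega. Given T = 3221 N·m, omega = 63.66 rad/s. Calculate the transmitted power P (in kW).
Model: a rotating shaft transmitting power at angular speed omega, so P = T·omega.
Substitute:
  P = 3221 × 63.66
  P = 205000 W
Convert: P = 205000 W = 205 kW
Final answer: P = 205 kW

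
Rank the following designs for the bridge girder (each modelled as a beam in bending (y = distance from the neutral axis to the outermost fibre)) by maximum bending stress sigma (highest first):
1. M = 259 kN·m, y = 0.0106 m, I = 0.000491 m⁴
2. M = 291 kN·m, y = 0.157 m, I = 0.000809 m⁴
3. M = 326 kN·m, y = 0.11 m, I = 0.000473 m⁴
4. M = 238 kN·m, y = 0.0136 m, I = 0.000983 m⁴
Model: a beam in bending (y = distance from the neutral axis to the outermost fibre), so sigma = (M·y) / I (SI units).
  Case 1: sigma = (259000 × 0.0106) / 0.000491 = 5.591 × 10⁶ Pa = 5.591 MPa
  Case 2: sigma = (291000 × 0.157) / 0.000809 = 5.647 × 10⁷ Pa = 56.47 MPa
  Case 3: sigma = (326000 × 0.11) / 0.000473 = 7.581 × 10⁷ Pa = 75.81 MPa
  Case 4: sigma = (238000 × 0.0136) / 0.000983 = 3.293 × 10⁶ Pa = 3.293 MPa
Ordering: 75.81 MPa (case 3) > 56.47 MPa (case 2) > 5.591 MPa (case 1) > 3.293 MPa (case 4)
Final answer: 3, 2, 1, 4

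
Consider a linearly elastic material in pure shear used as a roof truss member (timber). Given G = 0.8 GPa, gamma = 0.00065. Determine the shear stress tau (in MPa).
Model: a linearly elastic material in pure shear, so tau = G·gamma.
Convert to SI units:
  G = 0.8 GPa = 8 × 10⁸ Pa
Substitute:
  tau = (8 × 10⁸) × 0.00065
  tau = 520000 Pa
Convert: tau = 520000 Pa = 0.52 MPa
Final answer: tau = 0.52 MPa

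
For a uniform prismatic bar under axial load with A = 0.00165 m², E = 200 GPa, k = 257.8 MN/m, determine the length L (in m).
Model: a uniform prismatic bar under axial load, so k = (A·E) / L.
Solve for L: L = (A·E) / k.
Convert to SI units:
  E = 200 GPa = 2 × 10¹¹ Pa
  k = 257.8 MN/m = 2.578 × 10⁸ N/m
Substitute:
  L = (0.00165 × (2 × 10¹¹)) / (2.578 × 10⁸)
  L = 1.28 m
Final answer: L = 1.28 m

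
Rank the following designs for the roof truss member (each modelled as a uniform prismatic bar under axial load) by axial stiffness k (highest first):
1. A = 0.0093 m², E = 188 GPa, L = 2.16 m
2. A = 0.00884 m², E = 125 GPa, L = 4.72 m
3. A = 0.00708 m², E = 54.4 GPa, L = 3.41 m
Model: a uniform prismatic bar under axial load, so k = (A·E) / L (SI units).
  Case 1: k = (0.0093 × (1.88 × 10¹¹)) / 2.16 = 8.094 × 10⁸ N/m = 809.4 MN/m
  Case 2: k = (0.00884 × (1.25 × 10¹¹)) / 4.72 = 2.341 × 10⁸ N/m = 234.1 MN/m
  Case 3: k = (0.00708 × (5.44 × 10¹⁰)) / 3.41 = 1.129 × 10⁸ N/m = 112.9 MN/m
Ordering: 809.4 MN/m (case 1) > 234.1 MN/m (case 2) > 112.9 MN/m (case 3)
Final answer: 1, 2, 3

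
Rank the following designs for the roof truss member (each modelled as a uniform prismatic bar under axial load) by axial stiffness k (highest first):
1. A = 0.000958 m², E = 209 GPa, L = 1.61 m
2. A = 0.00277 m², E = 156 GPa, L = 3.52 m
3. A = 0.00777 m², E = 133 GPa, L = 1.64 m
Model: a uniform prismatic bar under axial load, so k = (A·E) / L (SI units).
  Case 1: k = (0.000958 × (2.09 × 10¹¹)) / 1.61 = 1.244 × 10⁸ N/m = 124.4 MN/m
  Case 2: k = (0.00277 × (1.56 × 10¹¹)) / 3.52 = 1.228 × 10⁸ N/m = 122.8 MN/m
  Case 3: k = (0.00777 × (1.33 × 10¹¹)) / 1.64 = 6.301 × 10⁸ N/m = 630.1 MN/m
Ordering: 630.1 MN/m (case 3) > 124.4 MN/m (case 1) > 122.8 MN/m (case 2)
Final answer: 3, 1, 2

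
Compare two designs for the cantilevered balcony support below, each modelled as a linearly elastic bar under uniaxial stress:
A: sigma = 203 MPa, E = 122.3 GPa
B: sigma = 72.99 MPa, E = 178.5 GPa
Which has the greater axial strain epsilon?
Model: a linearly elastic bar under uniaxial stress, so epsilon = sigma / E (SI units).
  A: epsilon = (2.03 × 10⁸) / (1.223 × 10¹¹) = 0.00166
  B: epsilon = (7.299 × 10⁷) / (1.785 × 10¹¹) = 0.0004089
0.00166 > 0.0004089, so A is larger.
Final answer: A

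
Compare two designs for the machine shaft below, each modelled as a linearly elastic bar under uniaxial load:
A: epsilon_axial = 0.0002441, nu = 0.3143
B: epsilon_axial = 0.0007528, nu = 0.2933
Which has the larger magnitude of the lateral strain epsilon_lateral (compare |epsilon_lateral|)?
Model: a linearly elastic bar under uniaxial load, so epsilon_lateral = -nu·epsilon_axial (SI units).
  A: epsilon_lateral = -(0.3143 × 0.0002441) = -7.672 × 10⁻⁵
  B: epsilon_lateral = -(0.2933 × 0.0007528) = -0.0002208
|epsilon_lateral|: A = 7.672 × 10⁻⁵, B = 0.0002208, so B is larger in magnitude.
Final answer: B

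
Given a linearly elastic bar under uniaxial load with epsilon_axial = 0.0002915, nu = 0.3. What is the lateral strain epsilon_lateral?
Model: a linearly elastic bar under uniaxial load, so epsilon_lateral = -nu·epsilon_axial.
Substitute:
  epsilon_lateral = -(0.3 × 0.0002915)
  epsilon_lateral = -8.745 × 10⁻⁵
Final answer: epsilon_lateral = -8.745 × 10⁻⁵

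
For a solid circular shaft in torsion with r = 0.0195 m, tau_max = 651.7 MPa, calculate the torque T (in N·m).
Model: a solid circular shaft in torsion, so tau_max = (2·T) / (π·r^3).
Solve for T: T = (π·tau_max·r^3) / 2.
Convert to SI units:
  tau_max = 651.7 MPa = 6.517 × 10⁸ Pa
Substitute:
  T = (π × (6.517 × 10⁸) × 0.0195^3) / 2
  T = 7591 N·m
Final answer: T = 7591 N·m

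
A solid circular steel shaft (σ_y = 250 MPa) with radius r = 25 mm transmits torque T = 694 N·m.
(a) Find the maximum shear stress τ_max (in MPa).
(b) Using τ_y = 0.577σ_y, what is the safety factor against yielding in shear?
(a) For a solid circular shaft, τ_max = T·r/J with J = π·r^4/2, i.e. τ_max = 2·T / (π·r^3). Convert r = 25 mm = 0.025 m.
  τ_max = (2 × 694) / (π × 0.025^3) = 2.828 × 10⁷ Pa = 28.28 MPa
(b) τ_y = 0.577 × 250 = 144.25 MPa
  SF = τ_y/τ_max = 144.25 / 28.28 = 5.101
Final answer: (a) τ_max = 28.28 MPa, (b) SF = 5.101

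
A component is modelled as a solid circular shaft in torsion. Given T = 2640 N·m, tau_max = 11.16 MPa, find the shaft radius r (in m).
Model: a solid circular shaft in torsion, so tau_max = (2·T) / (π·r^3).
Solve for r: r = ((2·T) / (π·tau_max))^(1/3).
Convert to SI units:
  tau_max = 11.16 MPa = 1.116 × 10⁷ Pa
Substitute:
  r = ((2 × 2640) / (π × (1.116 × 10⁷)))^(1/3)
  r = 0.0532 m
Final answer: r = 0.0532 m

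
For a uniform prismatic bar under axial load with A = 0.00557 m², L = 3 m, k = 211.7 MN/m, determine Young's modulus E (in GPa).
Model: a uniform prismatic bar under axial load, so k = (A·E) / L.
Solve for E: E = (k·L) / A.
Convert to SI units:
  k = 211.7 MN/m = 2.117 × 10⁸ N/m
Substitute:
  E = ((2.117 × 10⁸) × 3) / 0.00557
  E = 1.14 × 10¹¹ Pa
Convert: E = 1.14 × 10¹¹ Pa = 114 GPa
Final answer: E = 114 GPa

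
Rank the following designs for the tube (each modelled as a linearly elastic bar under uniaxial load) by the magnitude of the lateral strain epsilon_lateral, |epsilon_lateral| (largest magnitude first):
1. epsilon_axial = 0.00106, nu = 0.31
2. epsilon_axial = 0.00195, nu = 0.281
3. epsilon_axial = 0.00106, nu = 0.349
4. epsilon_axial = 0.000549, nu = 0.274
Model: a linearly elastic bar under uniaxial load, so epsilon_lateral = -nu·epsilon_axial (SI units).
  Case 1: epsilon_lateral = -(0.31 × 0.00106) = -0.0003286
  Case 2: epsilon_lateral = -(0.281 × 0.00195) = -0.000548
  Case 3: epsilon_lateral = -(0.349 × 0.00106) = -0.0003699
  Case 4: epsilon_lateral = -(0.274 × 0.000549) = -0.0001504
Ordering by |epsilon_lateral|: 0.000548 (case 2) > 0.0003699 (case 3) > 0.0003286 (case 1) > 0.0001504 (case 4)
Final answer: 2, 3, 1, 4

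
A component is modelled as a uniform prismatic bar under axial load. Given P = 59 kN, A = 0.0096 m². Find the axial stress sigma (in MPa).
Model: a uniform prismatic bar under axial load, so sigma = P / A.
Convert to SI units:
  P = 59 kN = 59000 N
Substitute:
  sigma = 59000 / 0.0096
  sigma = 6.146 × 10⁶ Pa
Convert: sigma = 6.146 × 10⁶ Pa = 6.146 MPa
Final answer: sigma = 6.146 MPa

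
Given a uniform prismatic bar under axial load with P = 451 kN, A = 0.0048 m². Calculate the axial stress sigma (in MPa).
Model: a uniform prismatic bar under axial load, so sigma = P / A.
Convert to SI units:
  P = 451 kN = 451000 N
Substitute:
  sigma = 451000 / 0.0048
  sigma = 9.396 × 10⁷ Pa
Convert: sigma = 9.396 × 10⁷ Pa = 93.96 MPa
Final answer: sigma = 93.96 MPa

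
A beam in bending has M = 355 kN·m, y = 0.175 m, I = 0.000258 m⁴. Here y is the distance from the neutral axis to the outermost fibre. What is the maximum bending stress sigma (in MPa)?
Model: a beam in bending, so sigma = (M·y) / I.
Convert to SI units:
  M = 355 kN·m = 355000 N·m
Substitute:
  sigma = (355000 × 0.175) / 0.000258
  sigma = 2.408 × 10⁸ Pa
Convert: sigma = 2.408 × 10⁸ Pa = 240.8 MPa
Final answer: sigma = 240.8 MPa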